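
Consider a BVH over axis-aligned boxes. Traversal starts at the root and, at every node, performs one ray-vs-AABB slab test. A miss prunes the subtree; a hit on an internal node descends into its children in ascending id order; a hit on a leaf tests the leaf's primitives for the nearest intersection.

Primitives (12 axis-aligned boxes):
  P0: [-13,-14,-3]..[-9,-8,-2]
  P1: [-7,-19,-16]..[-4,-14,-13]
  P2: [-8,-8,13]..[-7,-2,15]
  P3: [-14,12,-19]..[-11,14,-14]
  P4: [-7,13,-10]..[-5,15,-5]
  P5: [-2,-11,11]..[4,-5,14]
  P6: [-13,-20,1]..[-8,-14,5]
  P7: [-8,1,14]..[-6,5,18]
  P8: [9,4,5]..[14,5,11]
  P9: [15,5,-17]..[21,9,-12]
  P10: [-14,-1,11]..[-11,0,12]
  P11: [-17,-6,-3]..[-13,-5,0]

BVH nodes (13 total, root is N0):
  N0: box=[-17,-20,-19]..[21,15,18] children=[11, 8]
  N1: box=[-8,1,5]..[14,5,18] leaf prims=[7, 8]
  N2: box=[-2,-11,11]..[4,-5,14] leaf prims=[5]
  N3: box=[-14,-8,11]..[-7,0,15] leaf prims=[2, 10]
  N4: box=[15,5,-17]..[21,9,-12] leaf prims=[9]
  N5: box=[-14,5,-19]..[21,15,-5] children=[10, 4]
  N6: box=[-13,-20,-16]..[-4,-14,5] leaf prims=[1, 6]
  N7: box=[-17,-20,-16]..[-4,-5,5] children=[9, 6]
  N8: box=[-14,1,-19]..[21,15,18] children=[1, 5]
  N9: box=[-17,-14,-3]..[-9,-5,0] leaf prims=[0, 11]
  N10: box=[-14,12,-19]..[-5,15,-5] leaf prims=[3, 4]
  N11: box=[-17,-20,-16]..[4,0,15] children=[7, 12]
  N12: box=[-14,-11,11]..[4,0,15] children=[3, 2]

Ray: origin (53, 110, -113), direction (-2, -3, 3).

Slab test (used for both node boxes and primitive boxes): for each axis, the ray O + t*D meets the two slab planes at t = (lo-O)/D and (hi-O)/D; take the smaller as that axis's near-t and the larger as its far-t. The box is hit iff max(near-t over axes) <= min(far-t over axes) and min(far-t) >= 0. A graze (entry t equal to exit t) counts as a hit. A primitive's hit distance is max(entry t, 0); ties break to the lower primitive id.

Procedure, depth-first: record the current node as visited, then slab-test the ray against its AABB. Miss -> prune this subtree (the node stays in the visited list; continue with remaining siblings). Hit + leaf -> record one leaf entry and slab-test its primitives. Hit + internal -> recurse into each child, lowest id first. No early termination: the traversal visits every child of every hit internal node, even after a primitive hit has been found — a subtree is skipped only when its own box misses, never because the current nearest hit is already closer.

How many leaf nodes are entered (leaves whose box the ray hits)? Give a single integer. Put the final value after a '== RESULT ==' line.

Traverse from the root:
N0 x:[16,35] y:[95/3,130/3] z:[94/3,131/3] -> hit [95/3,35], descend [8, 11]
  N8 x:[16,67/2] y:[95/3,109/3] z:[94/3,131/3] -> hit [95/3,67/2], descend [1, 5]
    N1 x:[39/2,61/2] y:[35,109/3] z:[118/3,131/3] -> miss, prune
    N5 x:[16,67/2] y:[95/3,35] z:[94/3,36] -> hit [95/3,67/2], descend [4, 10]
      N4 x:[16,19] y:[101/3,35] z:[32,101/3] -> miss, prune
      N10 x:[29,67/2] y:[95/3,98/3] z:[94/3,36] -> hit [95/3,98/3] leaf, test {P3@t=32, P4(miss)}
  N11 x:[49/2,35] y:[110/3,130/3] z:[97/3,128/3] -> miss, prune

Summary -> nodes [0, 8, 1, 5, 4, 10, 11]; box-tests=7; leaf-entries=1; first=P3

== RESULT ==
1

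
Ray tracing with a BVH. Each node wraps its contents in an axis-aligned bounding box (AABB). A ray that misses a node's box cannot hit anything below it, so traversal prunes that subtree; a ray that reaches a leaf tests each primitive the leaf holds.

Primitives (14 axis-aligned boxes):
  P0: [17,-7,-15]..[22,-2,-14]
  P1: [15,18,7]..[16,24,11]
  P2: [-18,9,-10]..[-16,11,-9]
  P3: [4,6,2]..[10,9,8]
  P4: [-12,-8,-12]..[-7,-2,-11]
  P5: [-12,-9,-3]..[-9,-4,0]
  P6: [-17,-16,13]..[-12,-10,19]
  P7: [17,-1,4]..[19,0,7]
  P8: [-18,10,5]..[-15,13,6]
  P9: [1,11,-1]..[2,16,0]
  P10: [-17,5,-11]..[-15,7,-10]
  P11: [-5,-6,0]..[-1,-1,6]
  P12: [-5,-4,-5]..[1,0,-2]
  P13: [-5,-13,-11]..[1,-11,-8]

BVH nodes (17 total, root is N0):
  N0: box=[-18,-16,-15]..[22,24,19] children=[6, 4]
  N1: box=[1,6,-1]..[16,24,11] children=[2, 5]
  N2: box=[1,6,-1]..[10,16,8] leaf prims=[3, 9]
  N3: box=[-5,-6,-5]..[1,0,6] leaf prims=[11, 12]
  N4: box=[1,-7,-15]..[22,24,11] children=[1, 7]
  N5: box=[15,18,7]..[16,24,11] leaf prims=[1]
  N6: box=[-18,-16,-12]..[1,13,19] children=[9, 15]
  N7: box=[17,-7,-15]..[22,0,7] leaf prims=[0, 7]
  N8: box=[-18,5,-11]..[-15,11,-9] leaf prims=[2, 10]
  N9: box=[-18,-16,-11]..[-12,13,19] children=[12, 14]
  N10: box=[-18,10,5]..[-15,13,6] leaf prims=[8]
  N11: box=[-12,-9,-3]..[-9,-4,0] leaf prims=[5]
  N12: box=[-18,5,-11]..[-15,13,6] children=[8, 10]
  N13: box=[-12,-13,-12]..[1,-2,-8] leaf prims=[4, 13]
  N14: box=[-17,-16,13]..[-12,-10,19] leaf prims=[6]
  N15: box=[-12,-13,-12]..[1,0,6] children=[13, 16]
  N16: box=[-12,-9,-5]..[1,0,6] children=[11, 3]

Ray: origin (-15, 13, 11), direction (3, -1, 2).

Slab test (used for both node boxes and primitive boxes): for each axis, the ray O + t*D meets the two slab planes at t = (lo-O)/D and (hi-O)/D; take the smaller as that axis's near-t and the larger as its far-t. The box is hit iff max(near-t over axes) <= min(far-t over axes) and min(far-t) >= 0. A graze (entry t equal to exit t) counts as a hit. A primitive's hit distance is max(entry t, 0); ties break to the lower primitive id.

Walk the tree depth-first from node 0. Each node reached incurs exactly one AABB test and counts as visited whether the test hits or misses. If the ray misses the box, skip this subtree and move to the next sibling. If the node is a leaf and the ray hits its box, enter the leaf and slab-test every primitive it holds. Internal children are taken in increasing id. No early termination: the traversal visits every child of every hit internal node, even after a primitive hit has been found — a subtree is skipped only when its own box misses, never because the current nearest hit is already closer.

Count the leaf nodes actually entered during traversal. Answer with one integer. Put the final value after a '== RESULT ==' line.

Walk:
N0 x:[-1,37/3] y:[-11,29] z:[-13,4] -> hit [-1,4], descend [4, 6]
  N4 x:[16/3,37/3] y:[-11,20] z:[-13,0] -> miss, prune
  N6 x:[-1,16/3] y:[0,29] z:[-23/2,4] -> hit [0,4], descend [9, 15]
    N9 x:[-1,1] y:[0,29] z:[-11,4] -> hit [0,1], descend [12, 14]
      N12 x:[-1,0] y:[0,8] z:[-11,-5/2] -> miss, prune
      N14 x:[-2/3,1] y:[23,29] z:[1,4] -> miss, prune
    N15 x:[1,16/3] y:[13,26] z:[-23/2,-5/2] -> miss, prune

Summary -> nodes [0, 4, 6, 9, 12, 14, 15]; box-tests=7; leaf-entries=0; first=miss

== RESULT ==
0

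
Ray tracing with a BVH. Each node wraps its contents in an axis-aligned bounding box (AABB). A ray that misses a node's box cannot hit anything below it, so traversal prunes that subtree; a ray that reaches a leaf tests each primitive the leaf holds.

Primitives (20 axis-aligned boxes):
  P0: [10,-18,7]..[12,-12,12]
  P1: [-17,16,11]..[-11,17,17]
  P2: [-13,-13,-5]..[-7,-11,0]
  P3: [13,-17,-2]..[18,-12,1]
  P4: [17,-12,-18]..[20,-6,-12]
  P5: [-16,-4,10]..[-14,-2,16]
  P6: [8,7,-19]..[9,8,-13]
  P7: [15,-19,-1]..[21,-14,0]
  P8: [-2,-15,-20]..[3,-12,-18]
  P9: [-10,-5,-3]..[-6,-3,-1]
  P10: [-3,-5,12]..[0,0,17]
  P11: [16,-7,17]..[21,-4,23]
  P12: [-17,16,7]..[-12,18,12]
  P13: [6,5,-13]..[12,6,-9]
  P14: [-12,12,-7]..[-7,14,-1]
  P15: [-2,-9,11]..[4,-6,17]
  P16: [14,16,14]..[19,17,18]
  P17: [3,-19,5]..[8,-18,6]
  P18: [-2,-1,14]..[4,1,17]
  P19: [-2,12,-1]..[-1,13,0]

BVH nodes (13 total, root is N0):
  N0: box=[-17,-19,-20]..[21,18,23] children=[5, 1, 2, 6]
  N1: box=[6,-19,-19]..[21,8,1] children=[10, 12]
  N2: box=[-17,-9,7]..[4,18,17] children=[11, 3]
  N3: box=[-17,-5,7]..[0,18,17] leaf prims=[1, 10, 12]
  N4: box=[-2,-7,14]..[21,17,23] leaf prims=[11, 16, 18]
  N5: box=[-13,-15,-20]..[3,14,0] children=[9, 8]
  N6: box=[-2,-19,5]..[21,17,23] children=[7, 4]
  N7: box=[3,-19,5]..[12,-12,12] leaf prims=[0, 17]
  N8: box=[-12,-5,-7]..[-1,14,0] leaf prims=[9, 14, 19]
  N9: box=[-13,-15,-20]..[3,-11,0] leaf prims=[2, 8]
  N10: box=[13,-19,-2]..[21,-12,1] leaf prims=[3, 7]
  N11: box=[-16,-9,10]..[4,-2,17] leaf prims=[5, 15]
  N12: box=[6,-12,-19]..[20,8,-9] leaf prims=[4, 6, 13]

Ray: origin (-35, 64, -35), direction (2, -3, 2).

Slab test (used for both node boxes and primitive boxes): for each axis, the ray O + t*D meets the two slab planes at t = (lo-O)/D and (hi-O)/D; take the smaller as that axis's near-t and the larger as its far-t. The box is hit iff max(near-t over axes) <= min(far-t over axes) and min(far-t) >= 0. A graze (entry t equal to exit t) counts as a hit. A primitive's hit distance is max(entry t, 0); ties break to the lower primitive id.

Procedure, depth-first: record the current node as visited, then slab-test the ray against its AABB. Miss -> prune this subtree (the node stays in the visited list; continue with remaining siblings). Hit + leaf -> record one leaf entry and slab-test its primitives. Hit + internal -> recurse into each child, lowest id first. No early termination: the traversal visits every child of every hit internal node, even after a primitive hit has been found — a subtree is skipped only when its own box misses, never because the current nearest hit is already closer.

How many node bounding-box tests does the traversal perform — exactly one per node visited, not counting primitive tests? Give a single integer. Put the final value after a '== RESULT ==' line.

Walk:
N0 x:[9,28] y:[46/3,83/3] z:[15/2,29] -> hit [46/3,83/3], descend [1, 2, 5, 6]
  N1 x:[41/2,28] y:[56/3,83/3] z:[8,18] -> miss, prune
  N2 x:[9,39/2] y:[46/3,73/3] z:[21,26] -> miss, prune
  N5 x:[11,19] y:[50/3,79/3] z:[15/2,35/2] -> hit [50/3,35/2], descend [8, 9]
    N8 x:[23/2,17] y:[50/3,23] z:[14,35/2] -> hit [50/3,17] leaf, test {P9(miss), P14(miss), P19@t=17}
    N9 x:[11,19] y:[25,79/3] z:[15/2,35/2] -> miss, prune
  N6 x:[33/2,28] y:[47/3,83/3] z:[20,29] -> hit [20,83/3], descend [4, 7]
    N4 x:[33/2,28] y:[47/3,71/3] z:[49/2,29] -> miss, prune
    N7 x:[19,47/2] y:[76/3,83/3] z:[20,47/2] -> miss, prune

9 AABB tests over nodes [0, 1, 2, 5, 8, 9, 6, 4, 7]; 1 leaf entered; closest P19.

== RESULT ==
9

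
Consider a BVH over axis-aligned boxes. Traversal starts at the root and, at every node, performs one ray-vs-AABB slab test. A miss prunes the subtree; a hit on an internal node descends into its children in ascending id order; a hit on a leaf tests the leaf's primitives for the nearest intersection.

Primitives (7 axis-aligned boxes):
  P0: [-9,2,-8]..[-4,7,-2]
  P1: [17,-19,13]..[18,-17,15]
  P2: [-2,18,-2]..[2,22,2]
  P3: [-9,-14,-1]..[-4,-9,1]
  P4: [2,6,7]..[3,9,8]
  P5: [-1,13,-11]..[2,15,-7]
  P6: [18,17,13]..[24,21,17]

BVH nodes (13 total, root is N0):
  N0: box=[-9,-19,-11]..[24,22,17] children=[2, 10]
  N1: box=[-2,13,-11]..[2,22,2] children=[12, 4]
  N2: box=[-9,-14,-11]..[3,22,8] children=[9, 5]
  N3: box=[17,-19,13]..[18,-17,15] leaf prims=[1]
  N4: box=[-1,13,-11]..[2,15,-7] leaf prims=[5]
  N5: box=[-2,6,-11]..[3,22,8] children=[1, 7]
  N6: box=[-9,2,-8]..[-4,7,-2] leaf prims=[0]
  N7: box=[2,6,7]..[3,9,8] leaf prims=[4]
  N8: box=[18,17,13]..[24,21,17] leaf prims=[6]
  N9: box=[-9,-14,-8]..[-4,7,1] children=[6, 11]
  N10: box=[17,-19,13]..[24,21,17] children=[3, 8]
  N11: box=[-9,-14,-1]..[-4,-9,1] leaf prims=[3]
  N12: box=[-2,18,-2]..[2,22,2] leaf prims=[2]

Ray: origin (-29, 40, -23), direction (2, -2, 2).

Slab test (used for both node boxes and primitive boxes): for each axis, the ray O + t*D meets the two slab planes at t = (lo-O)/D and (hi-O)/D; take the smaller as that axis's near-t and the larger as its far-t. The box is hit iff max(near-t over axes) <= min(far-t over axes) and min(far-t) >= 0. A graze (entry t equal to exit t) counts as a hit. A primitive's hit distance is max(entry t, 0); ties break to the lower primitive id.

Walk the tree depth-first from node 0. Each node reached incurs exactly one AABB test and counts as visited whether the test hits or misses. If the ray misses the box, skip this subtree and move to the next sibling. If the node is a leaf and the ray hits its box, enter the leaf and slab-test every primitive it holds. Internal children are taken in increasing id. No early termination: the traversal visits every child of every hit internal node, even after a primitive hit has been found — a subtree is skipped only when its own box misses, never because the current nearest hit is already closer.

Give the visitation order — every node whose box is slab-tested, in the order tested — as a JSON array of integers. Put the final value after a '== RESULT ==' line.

Traverse from the root:
N0 x:[10,53/2] y:[9,59/2] z:[6,20] -> hit [10,20], descend [2, 10]
  N2 x:[10,16] y:[9,27] z:[6,31/2] -> hit [10,31/2], descend [5, 9]
    N5 x:[27/2,16] y:[9,17] z:[6,31/2] -> hit [27/2,31/2], descend [1, 7]
      N1 x:[27/2,31/2] y:[9,27/2] z:[6,25/2] -> miss, prune
      N7 x:[31/2,16] y:[31/2,17] z:[15,31/2] -> hit [31/2,31/2] leaf, test {P4@t=31/2}
    N9 x:[10,25/2] y:[33/2,27] z:[15/2,12] -> miss, prune
  N10 x:[23,53/2] y:[19/2,59/2] z:[18,20] -> miss, prune

order=[0, 2, 5, 1, 7, 9, 10]  |boxes|=7  |leaves|=1  hit=P4

== RESULT ==
[0, 2, 5, 1, 7, 9, 10]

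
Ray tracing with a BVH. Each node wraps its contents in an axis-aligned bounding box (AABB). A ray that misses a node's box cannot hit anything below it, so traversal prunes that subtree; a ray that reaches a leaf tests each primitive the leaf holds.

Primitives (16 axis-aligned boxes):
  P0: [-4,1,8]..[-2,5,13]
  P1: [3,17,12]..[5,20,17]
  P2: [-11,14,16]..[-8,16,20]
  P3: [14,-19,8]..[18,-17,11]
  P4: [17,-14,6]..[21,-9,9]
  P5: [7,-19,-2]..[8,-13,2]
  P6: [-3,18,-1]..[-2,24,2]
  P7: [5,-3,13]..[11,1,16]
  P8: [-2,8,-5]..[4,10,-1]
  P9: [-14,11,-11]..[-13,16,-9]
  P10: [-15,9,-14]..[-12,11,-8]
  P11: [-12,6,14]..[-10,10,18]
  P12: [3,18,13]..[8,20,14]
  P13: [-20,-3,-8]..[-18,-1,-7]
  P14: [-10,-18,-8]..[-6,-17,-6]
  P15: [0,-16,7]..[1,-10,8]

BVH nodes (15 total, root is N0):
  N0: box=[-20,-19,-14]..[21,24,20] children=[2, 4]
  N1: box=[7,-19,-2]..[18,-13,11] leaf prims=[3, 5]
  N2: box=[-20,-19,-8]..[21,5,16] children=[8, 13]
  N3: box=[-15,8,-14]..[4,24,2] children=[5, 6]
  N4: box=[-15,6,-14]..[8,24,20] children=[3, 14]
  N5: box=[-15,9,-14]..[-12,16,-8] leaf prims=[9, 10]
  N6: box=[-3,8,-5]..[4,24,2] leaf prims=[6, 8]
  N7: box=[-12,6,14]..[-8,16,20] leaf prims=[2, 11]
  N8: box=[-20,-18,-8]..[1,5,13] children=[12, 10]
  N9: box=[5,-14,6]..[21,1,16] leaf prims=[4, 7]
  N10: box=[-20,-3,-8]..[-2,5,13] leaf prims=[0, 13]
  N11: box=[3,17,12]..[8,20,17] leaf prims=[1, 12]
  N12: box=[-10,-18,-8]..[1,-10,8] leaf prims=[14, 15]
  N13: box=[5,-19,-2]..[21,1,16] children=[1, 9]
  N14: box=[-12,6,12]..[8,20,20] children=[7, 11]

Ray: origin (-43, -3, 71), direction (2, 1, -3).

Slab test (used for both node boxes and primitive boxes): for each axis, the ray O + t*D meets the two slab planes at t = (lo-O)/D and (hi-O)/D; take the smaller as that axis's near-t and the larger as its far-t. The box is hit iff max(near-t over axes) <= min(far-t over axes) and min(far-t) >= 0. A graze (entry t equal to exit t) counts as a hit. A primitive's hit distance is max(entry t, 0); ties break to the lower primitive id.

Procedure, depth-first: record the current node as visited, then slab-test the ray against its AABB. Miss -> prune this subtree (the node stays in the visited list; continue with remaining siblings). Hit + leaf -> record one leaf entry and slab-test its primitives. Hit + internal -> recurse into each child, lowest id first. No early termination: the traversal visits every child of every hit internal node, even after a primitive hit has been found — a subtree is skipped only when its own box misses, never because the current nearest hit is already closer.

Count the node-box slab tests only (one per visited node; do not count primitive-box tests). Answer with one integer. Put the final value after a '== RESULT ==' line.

Walk:
N0 x:[23/2,32] y:[-16,27] z:[17,85/3] -> hit [17,27], descend [2, 4]
  N2 x:[23/2,32] y:[-16,8] z:[55/3,79/3] -> miss, prune
  N4 x:[14,51/2] y:[9,27] z:[17,85/3] -> hit [17,51/2], descend [3, 14]
    N3 x:[14,47/2] y:[11,27] z:[23,85/3] -> hit [23,47/2], descend [5, 6]
      N5 x:[14,31/2] y:[12,19] z:[79/3,85/3] -> miss, prune
      N6 x:[20,47/2] y:[11,27] z:[23,76/3] -> hit [23,47/2] leaf, test {P6(miss), P8(miss)}
    N14 x:[31/2,51/2] y:[9,23] z:[17,59/3] -> hit [17,59/3], descend [7, 11]
      N7 x:[31/2,35/2] y:[9,19] z:[17,19] -> hit [17,35/2] leaf, test {P2@t=17, P11(miss)}
      N11 x:[23,51/2] y:[20,23] z:[18,59/3] -> miss, prune

9 AABB tests over nodes [0, 2, 4, 3, 5, 6, 14, 7, 11]; 2 leaves entered; closest P2.

== RESULT ==
9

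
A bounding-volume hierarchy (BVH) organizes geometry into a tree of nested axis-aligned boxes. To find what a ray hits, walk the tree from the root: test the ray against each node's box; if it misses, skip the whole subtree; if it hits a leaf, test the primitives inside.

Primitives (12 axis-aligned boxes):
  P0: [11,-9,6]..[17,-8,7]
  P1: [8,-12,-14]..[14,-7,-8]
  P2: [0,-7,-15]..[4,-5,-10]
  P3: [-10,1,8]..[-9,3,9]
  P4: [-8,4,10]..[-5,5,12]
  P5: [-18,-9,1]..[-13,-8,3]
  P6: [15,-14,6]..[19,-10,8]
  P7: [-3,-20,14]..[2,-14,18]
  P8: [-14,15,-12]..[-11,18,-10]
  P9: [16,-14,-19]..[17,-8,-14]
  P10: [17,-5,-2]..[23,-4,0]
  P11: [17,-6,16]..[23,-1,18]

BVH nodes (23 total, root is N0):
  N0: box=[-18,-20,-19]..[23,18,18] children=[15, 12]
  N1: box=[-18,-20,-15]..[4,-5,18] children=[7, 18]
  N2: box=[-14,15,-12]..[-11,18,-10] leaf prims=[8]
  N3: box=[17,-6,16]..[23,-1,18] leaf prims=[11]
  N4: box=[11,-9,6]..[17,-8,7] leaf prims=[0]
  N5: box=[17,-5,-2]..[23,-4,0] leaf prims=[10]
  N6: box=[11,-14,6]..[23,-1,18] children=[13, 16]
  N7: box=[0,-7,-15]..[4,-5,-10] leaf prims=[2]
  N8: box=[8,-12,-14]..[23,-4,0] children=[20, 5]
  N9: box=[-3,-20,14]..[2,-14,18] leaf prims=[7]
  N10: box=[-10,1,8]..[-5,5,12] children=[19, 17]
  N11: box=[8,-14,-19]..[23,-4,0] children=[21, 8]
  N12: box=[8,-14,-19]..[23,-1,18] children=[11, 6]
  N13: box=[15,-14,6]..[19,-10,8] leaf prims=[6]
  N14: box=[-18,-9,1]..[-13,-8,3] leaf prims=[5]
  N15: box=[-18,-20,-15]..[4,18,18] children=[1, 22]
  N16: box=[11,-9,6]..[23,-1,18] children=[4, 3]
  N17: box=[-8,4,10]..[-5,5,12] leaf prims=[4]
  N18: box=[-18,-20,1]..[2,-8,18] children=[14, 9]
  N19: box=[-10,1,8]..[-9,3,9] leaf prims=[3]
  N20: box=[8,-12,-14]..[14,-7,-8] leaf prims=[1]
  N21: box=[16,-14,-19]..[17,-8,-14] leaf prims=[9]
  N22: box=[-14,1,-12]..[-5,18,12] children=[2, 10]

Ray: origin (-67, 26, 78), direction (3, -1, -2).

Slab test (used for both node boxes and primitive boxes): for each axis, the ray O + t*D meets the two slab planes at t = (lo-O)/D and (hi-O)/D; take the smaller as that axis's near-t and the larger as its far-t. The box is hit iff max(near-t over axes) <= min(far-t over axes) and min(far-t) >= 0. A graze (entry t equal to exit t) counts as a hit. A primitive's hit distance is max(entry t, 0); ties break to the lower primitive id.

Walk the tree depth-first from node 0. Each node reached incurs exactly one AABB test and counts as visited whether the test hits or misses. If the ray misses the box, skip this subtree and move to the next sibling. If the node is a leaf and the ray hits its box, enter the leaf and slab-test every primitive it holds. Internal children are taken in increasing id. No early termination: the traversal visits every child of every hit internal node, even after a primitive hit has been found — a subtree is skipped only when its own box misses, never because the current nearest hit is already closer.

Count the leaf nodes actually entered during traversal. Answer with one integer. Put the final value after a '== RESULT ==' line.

Traverse from the root:
N0 x:[49/3,30] y:[8,46] z:[30,97/2] -> hit [30,30], descend [12, 15]
  N12 x:[25,30] y:[27,40] z:[30,97/2] -> hit [30,30], descend [6, 11]
    N6 x:[26,30] y:[27,40] z:[30,36] -> hit [30,30], descend [13, 16]
      N13 x:[82/3,86/3] y:[36,40] z:[35,36] -> miss, prune
      N16 x:[26,30] y:[27,35] z:[30,36] -> hit [30,30], descend [3, 4]
        N3 x:[28,30] y:[27,32] z:[30,31] -> hit [30,30] leaf, test {P11@t=30}
        N4 x:[26,28] y:[34,35] z:[71/2,36] -> miss, prune
    N11 x:[25,30] y:[30,40] z:[39,97/2] -> miss, prune
  N15 x:[49/3,71/3] y:[8,46] z:[30,93/2] -> miss, prune

9 AABB tests over nodes [0, 12, 6, 13, 16, 3, 4, 11, 15]; 1 leaf entered; closest P11.

== RESULT ==
1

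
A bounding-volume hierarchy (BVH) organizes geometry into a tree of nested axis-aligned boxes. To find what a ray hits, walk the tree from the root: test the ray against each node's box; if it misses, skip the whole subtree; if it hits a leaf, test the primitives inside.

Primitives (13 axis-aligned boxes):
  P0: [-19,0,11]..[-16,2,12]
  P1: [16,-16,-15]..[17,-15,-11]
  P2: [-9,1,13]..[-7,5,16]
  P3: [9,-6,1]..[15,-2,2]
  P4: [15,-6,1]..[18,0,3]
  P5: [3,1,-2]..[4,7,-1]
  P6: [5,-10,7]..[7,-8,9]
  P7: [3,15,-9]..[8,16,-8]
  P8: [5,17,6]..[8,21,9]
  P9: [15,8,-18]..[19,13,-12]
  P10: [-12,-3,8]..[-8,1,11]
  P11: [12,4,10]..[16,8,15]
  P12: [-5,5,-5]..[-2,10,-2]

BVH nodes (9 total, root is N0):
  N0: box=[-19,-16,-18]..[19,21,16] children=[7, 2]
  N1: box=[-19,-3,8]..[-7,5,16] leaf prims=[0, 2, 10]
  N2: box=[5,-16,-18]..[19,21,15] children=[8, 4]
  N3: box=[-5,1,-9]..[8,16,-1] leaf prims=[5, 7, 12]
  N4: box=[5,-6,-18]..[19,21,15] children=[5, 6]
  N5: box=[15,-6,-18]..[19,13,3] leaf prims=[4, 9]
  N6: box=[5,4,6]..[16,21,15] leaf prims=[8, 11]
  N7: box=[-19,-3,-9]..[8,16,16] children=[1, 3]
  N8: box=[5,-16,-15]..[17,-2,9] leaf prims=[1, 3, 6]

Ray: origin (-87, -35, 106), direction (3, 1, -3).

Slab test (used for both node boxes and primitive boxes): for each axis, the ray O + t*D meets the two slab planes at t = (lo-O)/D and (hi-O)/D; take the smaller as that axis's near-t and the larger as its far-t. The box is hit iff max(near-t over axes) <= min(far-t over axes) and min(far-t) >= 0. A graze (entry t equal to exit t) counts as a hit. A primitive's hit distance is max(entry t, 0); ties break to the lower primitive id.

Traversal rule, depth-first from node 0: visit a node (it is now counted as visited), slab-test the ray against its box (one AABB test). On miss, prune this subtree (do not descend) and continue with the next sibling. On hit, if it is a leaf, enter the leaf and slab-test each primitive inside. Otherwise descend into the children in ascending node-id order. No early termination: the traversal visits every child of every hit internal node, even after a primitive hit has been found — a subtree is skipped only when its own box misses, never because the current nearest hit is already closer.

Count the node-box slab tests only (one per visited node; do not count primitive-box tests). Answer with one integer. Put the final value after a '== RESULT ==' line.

Trace the traversal:
N0 x:[68/3,106/3] y:[19,56] z:[30,124/3] -> hit [30,106/3], descend [2, 7]
  N2 x:[92/3,106/3] y:[19,56] z:[91/3,124/3] -> hit [92/3,106/3], descend [4, 8]
    N4 x:[92/3,106/3] y:[29,56] z:[91/3,124/3] -> hit [92/3,106/3], descend [5, 6]
      N5 x:[34,106/3] y:[29,48] z:[103/3,124/3] -> hit [103/3,106/3] leaf, test {P4@t=103/3, P9(miss)}
      N6 x:[92/3,103/3] y:[39,56] z:[91/3,100/3] -> miss, prune
    N8 x:[92/3,104/3] y:[19,33] z:[97/3,121/3] -> hit [97/3,33] leaf, test {P1(miss), P3(miss), P6(miss)}
  N7 x:[68/3,95/3] y:[32,51] z:[30,115/3] -> miss, prune

Summary -> nodes [0, 2, 4, 5, 6, 8, 7]; box-tests=7; leaf-entries=2; first=P4

== RESULT ==
7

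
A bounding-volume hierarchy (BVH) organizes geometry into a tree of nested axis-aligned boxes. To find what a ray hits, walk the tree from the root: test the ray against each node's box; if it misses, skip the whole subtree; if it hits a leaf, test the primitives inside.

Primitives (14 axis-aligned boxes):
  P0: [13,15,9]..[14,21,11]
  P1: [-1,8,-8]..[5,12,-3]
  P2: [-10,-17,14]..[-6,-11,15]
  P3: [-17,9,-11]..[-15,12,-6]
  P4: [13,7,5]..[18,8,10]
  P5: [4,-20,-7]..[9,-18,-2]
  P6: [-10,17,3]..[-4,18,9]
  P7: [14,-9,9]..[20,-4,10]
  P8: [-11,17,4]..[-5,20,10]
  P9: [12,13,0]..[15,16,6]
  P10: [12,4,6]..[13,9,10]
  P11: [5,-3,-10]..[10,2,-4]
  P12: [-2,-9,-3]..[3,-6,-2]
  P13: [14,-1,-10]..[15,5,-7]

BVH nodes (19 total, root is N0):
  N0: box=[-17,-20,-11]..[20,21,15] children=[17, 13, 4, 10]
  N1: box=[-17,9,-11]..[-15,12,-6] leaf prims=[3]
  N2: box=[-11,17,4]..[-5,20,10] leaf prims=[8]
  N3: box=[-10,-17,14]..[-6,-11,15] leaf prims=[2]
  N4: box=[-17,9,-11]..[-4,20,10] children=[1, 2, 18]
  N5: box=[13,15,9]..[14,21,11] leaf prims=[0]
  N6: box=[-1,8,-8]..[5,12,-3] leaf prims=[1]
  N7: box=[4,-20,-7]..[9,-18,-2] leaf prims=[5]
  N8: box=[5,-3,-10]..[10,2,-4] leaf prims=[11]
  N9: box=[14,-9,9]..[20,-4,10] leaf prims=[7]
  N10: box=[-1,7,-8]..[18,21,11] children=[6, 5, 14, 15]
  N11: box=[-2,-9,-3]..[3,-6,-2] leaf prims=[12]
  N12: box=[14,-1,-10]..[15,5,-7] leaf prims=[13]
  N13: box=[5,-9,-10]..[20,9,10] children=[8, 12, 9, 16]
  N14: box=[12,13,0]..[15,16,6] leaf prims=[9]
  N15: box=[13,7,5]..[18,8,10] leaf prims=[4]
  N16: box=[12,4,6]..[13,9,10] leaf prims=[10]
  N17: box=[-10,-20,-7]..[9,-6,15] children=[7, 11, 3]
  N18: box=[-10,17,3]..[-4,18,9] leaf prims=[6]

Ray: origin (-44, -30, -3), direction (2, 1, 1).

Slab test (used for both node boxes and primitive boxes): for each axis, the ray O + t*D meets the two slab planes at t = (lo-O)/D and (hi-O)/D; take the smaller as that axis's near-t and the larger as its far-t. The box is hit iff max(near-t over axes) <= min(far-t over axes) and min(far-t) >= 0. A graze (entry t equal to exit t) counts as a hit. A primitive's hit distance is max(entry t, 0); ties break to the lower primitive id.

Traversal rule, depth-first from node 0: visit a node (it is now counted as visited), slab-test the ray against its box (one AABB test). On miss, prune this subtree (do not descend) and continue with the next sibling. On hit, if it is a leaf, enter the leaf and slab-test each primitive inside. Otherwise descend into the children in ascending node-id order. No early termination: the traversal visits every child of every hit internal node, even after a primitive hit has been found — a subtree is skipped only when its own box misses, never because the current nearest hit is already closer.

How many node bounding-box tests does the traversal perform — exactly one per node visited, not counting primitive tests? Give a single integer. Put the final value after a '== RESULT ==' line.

Trace the traversal:
N0 x:[27/2,32] y:[10,51] z:[-8,18] -> hit [27/2,18], descend [4, 10, 13, 17]
  N4 x:[27/2,20] y:[39,50] z:[-8,13] -> miss, prune
  N10 x:[43/2,31] y:[37,51] z:[-5,14] -> miss, prune
  N13 x:[49/2,32] y:[21,39] z:[-7,13] -> miss, prune
  N17 x:[17,53/2] y:[10,24] z:[-4,18] -> hit [17,18], descend [3, 7, 11]
    N3 x:[17,19] y:[13,19] z:[17,18] -> hit [17,18] leaf, test {P2@t=17}
    N7 x:[24,53/2] y:[10,12] z:[-4,1] -> miss, prune
    N11 x:[21,47/2] y:[21,24] z:[0,1] -> miss, prune

order=[0, 4, 10, 13, 17, 3, 7, 11]  |boxes|=8  |leaves|=1  hit=P2

== RESULT ==
8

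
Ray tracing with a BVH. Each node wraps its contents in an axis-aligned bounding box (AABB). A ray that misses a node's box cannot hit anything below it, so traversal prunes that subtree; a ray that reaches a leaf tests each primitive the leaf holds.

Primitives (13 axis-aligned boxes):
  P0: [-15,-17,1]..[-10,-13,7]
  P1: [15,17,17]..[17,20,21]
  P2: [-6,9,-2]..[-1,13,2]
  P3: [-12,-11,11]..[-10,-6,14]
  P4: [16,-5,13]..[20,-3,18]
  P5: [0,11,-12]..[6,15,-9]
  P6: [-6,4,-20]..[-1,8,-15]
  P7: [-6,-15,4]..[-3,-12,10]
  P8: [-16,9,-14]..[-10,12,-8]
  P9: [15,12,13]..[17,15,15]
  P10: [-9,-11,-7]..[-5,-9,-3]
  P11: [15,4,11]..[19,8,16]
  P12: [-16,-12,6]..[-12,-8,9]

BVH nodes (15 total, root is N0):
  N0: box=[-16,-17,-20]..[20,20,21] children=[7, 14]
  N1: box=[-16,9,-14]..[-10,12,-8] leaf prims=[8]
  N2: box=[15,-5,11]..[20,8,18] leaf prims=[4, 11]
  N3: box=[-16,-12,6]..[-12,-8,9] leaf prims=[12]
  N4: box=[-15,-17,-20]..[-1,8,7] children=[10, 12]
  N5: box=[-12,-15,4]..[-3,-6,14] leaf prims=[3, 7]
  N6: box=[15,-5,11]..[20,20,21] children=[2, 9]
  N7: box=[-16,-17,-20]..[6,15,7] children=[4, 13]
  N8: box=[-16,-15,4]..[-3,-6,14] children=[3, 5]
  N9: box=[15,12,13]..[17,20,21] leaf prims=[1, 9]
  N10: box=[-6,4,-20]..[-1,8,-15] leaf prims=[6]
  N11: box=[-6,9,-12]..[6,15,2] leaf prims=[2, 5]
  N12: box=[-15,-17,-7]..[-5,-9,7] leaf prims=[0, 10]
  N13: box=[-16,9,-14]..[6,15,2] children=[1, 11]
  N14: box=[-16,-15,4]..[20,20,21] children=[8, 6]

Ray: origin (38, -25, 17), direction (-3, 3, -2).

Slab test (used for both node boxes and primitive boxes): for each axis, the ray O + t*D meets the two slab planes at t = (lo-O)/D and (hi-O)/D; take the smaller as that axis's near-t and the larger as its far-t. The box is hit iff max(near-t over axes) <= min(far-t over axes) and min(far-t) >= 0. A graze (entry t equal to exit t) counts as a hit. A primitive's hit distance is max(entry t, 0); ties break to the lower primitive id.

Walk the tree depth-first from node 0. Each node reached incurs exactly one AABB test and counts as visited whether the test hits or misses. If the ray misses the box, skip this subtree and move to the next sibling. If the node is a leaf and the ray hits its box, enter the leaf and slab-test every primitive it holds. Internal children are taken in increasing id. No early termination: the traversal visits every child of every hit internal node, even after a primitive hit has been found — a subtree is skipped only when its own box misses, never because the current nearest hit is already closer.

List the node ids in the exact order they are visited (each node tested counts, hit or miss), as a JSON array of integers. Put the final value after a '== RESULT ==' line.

Traverse from the root:
N0 x:[6,18] y:[8/3,15] z:[-2,37/2] -> hit [6,15], descend [7, 14]
  N7 x:[32/3,18] y:[8/3,40/3] z:[5,37/2] -> hit [32/3,40/3], descend [4, 13]
    N4 x:[13,53/3] y:[8/3,11] z:[5,37/2] -> miss, prune
    N13 x:[32/3,18] y:[34/3,40/3] z:[15/2,31/2] -> hit [34/3,40/3], descend [1, 11]
      N1 x:[16,18] y:[34/3,37/3] z:[25/2,31/2] -> miss, prune
      N11 x:[32/3,44/3] y:[34/3,40/3] z:[15/2,29/2] -> hit [34/3,40/3] leaf, test {P2(miss), P5(miss)}
  N14 x:[6,18] y:[10/3,15] z:[-2,13/2] -> hit [6,13/2], descend [6, 8]
    N6 x:[6,23/3] y:[20/3,15] z:[-2,3] -> miss, prune
    N8 x:[41/3,18] y:[10/3,19/3] z:[3/2,13/2] -> miss, prune

9 AABB tests over nodes [0, 7, 4, 13, 1, 11, 14, 6, 8]; 1 leaf entered; closest miss.

== RESULT ==
[0, 7, 4, 13, 1, 11, 14, 6, 8]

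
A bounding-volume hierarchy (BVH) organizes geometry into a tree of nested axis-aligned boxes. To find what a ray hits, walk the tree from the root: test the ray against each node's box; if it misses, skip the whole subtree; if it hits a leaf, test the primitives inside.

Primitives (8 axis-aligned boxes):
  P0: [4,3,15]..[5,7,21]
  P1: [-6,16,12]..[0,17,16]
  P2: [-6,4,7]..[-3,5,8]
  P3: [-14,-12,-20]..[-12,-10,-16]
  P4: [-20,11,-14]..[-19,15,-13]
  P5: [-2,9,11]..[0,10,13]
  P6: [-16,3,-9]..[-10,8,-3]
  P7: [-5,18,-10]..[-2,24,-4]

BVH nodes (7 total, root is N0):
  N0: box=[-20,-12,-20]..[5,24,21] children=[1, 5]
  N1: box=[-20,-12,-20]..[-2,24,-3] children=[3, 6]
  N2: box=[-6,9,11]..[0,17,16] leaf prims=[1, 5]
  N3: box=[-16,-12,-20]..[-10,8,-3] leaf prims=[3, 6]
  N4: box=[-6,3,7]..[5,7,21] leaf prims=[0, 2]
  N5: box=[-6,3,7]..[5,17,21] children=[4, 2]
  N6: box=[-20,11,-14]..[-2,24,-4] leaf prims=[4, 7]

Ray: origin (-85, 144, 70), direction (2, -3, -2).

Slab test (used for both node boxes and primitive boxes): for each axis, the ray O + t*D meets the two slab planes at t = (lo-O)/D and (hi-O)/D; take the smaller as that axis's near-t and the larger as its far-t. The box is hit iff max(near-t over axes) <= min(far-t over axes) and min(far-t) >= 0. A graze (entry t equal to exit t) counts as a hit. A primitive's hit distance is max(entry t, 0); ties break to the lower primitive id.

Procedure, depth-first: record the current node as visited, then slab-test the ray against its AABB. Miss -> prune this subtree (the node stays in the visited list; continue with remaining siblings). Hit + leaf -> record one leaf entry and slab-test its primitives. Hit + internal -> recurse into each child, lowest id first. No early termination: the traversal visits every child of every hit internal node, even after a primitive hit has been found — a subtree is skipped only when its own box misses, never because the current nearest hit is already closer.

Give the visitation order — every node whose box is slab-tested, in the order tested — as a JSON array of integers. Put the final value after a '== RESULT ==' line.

Traverse from the root:
N0 x:[65/2,45] y:[40,52] z:[49/2,45] -> hit [40,45], descend [1, 5]
  N1 x:[65/2,83/2] y:[40,52] z:[73/2,45] -> hit [40,83/2], descend [3, 6]
    N3 x:[69/2,75/2] y:[136/3,52] z:[73/2,45] -> miss, prune
    N6 x:[65/2,83/2] y:[40,133/3] z:[37,42] -> hit [40,83/2] leaf, test {P4(miss), P7@t=40}
  N5 x:[79/2,45] y:[127/3,47] z:[49/2,63/2] -> miss, prune

order=[0, 1, 3, 6, 5]  |boxes|=5  |leaves|=1  hit=P7

== RESULT ==
[0, 1, 3, 6, 5]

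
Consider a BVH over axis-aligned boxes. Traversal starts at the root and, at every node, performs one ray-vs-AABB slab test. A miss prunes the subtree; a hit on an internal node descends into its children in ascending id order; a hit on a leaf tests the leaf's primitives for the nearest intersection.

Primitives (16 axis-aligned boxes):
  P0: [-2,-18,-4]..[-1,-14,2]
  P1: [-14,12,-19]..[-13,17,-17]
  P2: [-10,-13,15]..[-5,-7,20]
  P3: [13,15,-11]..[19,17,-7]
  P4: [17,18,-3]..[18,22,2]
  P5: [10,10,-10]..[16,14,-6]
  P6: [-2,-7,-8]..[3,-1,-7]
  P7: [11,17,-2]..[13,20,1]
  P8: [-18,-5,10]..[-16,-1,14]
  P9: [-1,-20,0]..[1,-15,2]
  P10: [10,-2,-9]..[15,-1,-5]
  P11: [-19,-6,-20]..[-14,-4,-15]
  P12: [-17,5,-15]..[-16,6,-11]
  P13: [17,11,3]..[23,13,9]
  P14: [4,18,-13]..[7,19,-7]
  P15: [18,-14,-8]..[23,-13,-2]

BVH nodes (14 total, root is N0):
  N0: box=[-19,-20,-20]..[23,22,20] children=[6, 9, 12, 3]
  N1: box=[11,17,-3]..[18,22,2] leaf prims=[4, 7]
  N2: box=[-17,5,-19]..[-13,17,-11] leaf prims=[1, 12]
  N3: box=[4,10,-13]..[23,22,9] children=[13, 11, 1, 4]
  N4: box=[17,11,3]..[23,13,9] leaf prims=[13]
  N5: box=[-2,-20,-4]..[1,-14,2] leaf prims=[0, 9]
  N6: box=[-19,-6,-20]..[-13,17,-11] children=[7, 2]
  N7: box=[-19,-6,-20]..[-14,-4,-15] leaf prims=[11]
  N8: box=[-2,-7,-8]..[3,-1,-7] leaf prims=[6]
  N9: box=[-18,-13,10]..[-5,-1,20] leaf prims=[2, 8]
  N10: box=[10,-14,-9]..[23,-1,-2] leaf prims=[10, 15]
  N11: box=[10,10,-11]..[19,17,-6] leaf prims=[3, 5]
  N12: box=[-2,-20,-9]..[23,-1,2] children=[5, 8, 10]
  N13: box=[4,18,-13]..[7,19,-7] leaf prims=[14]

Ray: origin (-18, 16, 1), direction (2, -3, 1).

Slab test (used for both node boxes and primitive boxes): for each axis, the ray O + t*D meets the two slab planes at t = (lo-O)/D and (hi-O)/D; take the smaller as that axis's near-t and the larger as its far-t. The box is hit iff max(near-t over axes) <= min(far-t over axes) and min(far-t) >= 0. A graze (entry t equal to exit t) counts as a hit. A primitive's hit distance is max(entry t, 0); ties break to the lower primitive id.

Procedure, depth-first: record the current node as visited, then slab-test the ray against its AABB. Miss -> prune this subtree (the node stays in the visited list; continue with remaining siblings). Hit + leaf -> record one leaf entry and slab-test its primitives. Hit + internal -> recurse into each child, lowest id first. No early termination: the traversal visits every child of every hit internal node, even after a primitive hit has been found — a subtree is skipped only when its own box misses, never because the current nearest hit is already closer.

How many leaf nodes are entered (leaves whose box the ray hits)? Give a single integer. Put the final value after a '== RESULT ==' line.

Traverse from the root:
N0 x:[-1/2,41/2] y:[-2,12] z:[-21,19] -> hit [-1/2,12], descend [3, 6, 9, 12]
  N3 x:[11,41/2] y:[-2,2] z:[-14,8] -> miss, prune
  N6 x:[-1/2,5/2] y:[-1/3,22/3] z:[-21,-12] -> miss, prune
  N9 x:[0,13/2] y:[17/3,29/3] z:[9,19] -> miss, prune
  N12 x:[8,41/2] y:[17/3,12] z:[-10,1] -> miss, prune

order=[0, 3, 6, 9, 12]  |boxes|=5  |leaves|=0  hit=miss

== RESULT ==
0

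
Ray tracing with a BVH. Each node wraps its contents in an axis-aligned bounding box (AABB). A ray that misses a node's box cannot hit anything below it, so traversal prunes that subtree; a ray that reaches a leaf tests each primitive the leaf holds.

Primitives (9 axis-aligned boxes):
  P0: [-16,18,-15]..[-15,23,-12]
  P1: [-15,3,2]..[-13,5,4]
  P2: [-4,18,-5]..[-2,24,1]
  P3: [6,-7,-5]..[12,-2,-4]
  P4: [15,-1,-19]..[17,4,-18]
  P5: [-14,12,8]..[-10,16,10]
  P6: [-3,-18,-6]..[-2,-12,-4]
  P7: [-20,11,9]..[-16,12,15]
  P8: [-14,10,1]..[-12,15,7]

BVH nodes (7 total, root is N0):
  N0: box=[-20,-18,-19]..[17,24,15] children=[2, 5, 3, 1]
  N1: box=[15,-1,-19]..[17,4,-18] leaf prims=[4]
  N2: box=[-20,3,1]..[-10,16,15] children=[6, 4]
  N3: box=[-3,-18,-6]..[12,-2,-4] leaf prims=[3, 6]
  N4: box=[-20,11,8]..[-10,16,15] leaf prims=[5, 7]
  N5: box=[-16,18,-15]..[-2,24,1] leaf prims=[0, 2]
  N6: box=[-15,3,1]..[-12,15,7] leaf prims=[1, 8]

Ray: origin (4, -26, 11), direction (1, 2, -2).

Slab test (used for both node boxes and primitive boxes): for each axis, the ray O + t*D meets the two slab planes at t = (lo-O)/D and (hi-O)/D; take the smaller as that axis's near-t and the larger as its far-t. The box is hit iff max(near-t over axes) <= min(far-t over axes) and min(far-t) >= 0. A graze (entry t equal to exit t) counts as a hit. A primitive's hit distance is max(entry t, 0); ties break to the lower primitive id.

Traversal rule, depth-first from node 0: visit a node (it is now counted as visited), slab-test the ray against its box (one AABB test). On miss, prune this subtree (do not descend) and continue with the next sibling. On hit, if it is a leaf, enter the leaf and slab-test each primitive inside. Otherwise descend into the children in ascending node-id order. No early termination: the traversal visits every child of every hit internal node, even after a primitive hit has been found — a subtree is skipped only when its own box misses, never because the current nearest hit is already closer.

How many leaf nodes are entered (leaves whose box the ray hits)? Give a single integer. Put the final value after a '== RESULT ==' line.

Traverse from the root:
N0 x:[-24,13] y:[4,25] z:[-2,15] -> hit [4,13], descend [1, 2, 3, 5]
  N1 x:[11,13] y:[25/2,15] z:[29/2,15] -> miss, prune
  N2 x:[-24,-14] y:[29/2,21] z:[-2,5] -> miss, prune
  N3 x:[-7,8] y:[4,12] z:[15/2,17/2] -> hit [15/2,8] leaf, test {P3(miss), P6(miss)}
  N5 x:[-20,-6] y:[22,25] z:[5,13] -> miss, prune

Visited [0, 1, 2, 3, 5]. Tests: 5 box, 1 leaf. Nearest: miss.

== RESULT ==
1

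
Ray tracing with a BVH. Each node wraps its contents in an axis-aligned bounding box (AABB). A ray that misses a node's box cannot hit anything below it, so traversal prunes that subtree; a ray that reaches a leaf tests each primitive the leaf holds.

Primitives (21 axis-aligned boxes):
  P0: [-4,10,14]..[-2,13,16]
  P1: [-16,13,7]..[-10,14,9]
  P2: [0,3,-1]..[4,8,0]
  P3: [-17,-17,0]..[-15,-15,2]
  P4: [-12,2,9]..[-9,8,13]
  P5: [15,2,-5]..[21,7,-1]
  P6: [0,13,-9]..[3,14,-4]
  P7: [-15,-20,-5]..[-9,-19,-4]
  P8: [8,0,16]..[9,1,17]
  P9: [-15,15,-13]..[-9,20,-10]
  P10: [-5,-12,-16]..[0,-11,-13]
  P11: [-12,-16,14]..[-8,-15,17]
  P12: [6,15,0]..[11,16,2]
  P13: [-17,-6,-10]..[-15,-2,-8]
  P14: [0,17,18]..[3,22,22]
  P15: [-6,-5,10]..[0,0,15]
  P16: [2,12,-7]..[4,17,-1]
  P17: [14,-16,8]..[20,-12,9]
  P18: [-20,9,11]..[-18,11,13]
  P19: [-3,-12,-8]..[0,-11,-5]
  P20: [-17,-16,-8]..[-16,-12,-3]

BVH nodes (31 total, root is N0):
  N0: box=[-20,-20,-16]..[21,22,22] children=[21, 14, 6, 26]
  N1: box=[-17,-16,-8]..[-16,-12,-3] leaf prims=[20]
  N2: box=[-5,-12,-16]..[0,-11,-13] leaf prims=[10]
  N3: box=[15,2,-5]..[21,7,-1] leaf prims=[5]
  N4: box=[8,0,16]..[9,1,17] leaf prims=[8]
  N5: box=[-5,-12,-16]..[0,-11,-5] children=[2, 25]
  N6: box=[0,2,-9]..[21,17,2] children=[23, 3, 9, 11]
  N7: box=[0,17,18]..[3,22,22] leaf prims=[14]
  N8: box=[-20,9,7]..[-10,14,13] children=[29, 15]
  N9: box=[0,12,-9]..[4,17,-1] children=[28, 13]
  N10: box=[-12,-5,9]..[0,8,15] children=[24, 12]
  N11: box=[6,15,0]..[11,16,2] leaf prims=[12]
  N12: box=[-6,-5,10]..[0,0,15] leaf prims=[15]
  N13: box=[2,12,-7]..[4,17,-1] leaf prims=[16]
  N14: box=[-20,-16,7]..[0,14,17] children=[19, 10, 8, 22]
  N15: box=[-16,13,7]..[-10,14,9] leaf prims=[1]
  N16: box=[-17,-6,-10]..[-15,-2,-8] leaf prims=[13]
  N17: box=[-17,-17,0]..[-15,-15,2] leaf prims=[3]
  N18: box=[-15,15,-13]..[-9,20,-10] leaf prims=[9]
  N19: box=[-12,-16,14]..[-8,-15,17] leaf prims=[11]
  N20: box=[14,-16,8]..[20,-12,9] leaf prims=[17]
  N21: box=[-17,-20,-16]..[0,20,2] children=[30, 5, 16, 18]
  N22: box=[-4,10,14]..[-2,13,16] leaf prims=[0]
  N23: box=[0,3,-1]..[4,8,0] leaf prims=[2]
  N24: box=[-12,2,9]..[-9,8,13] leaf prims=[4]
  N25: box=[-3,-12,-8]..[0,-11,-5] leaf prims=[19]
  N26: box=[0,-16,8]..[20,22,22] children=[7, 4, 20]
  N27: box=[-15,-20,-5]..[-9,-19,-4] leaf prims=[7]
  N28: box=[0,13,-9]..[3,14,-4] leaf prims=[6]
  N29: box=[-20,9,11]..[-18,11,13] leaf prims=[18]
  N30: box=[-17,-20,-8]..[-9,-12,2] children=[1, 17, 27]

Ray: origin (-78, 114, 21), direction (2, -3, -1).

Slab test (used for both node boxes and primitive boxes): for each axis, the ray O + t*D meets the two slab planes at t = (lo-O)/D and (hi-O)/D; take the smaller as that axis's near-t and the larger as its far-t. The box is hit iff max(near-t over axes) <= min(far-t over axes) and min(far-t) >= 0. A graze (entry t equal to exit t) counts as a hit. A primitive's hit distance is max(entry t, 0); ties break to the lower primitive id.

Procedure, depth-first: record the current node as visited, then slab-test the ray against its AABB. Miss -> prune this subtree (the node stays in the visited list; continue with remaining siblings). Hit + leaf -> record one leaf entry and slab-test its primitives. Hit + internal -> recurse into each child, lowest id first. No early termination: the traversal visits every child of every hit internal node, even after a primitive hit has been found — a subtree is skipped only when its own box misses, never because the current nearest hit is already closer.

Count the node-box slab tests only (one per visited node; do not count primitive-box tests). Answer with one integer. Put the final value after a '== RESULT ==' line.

Walk:
N0 x:[29,99/2] y:[92/3,134/3] z:[-1,37] -> hit [92/3,37], descend [6, 14, 21, 26]
  N6 x:[39,99/2] y:[97/3,112/3] z:[19,30] -> miss, prune
  N14 x:[29,39] y:[100/3,130/3] z:[4,14] -> miss, prune
  N21 x:[61/2,39] y:[94/3,134/3] z:[19,37] -> hit [94/3,37], descend [5, 16, 18, 30]
    N5 x:[73/2,39] y:[125/3,42] z:[26,37] -> miss, prune
    N16 x:[61/2,63/2] y:[116/3,40] z:[29,31] -> miss, prune
    N18 x:[63/2,69/2] y:[94/3,33] z:[31,34] -> hit [63/2,33] leaf, test {P9@t=63/2}
    N30 x:[61/2,69/2] y:[42,134/3] z:[19,29] -> miss, prune
  N26 x:[39,49] y:[92/3,130/3] z:[-1,13] -> miss, prune

order=[0, 6, 14, 21, 5, 16, 18, 30, 26]  |boxes|=9  |leaves|=1  hit=P9

== RESULT ==
9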